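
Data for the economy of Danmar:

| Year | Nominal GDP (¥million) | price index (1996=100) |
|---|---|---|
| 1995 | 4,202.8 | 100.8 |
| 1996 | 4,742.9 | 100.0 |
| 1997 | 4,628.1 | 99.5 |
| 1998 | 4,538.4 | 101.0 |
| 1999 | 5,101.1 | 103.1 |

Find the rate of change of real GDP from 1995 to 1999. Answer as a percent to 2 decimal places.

Real GDP 1995 = 4202.8/1.008 = 4169.44.
Real GDP 1999 = 5101.1/1.031 = 4947.72.
Change = 4947.72/4169.44 − 1 = 0.1867.

18.67%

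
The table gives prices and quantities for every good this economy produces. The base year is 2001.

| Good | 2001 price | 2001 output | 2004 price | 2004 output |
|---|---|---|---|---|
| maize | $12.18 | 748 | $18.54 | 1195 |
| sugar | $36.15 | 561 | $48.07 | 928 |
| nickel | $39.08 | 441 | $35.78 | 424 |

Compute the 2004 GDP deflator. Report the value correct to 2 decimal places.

126.69

Nominal GDP 2004 = 18.54·1195 + 48.07·928 + 35.78·424 = 81934.98.
Real GDP 2004 (at 2001 prices) = 12.18·1195 + 36.15·928 + 39.08·424 = 64672.22.
Deflator = Nominal/Real × 100 = 81934.98/64672.22 × 100 = 126.693.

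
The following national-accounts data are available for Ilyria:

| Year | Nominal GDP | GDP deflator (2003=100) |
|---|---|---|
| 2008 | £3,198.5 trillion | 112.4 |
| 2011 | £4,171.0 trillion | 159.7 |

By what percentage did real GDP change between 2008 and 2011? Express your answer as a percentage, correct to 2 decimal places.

Deflate each year: 2008 → 3198.5/1.124 = 2845.64; 2011 → 4171.0/1.597 = 2611.77.
So real GDP changed by 2611.77/2845.64 − 1 = -0.0822, i.e. -8.22%.

-8.22%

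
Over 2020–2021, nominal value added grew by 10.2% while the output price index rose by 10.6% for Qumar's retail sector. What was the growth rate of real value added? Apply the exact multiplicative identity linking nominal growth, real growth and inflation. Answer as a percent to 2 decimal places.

-0.36%

(1 + g_nom) = (1 + g_real)(1 + π), so g_real = 1.1020 / 1.1060 − 1 = -0.00362.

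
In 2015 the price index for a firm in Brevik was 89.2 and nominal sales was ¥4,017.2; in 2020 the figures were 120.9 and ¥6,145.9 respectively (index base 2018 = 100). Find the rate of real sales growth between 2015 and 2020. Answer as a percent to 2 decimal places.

Real sales 2015 = 4017.2 / 0.892 = 4503.59.
Real sales 2020 = 6145.9 / 1.209 = 5083.46.
Real growth = 5083.46 / 4503.59 − 1 = 0.1288.

12.88%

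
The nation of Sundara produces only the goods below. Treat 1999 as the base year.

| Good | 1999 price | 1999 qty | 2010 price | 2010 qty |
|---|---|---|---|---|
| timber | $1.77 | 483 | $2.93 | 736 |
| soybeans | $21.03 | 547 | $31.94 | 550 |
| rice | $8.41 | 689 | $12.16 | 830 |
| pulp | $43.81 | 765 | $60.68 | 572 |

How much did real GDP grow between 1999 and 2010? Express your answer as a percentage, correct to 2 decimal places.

-13.08%

Real GDP 1999 = Nominal GDP 1999 = 1.77·483 + 21.03·547 + 8.41·689 + 43.81·765 = 51667.46.
Real GDP 2010 (at 1999 prices) = 1.77·736 + 21.03·550 + 8.41·830 + 43.81·572 = 44908.84.
Real growth = 44908.84/51667.46 − 1 = -0.1308.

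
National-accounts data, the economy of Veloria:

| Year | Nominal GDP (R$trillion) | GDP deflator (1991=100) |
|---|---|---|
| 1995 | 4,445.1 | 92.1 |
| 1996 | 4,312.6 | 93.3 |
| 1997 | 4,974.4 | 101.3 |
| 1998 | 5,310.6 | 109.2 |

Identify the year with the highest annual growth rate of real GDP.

1996: real = 4312.6/0.933 = 4622.29; growth vs 1995 (4826.38) = -4.23%.
1997: real = 4974.4/1.013 = 4910.56; growth vs 1996 (4622.29) = 6.24%.
1998: real = 5310.6/1.092 = 4863.19; growth vs 1997 (4910.56) = -0.96%.

1997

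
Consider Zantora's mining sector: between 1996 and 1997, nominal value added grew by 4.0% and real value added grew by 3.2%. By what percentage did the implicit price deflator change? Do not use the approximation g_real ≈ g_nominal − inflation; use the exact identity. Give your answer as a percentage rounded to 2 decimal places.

(1 + g_nom) = (1 + g_real)(1 + π), so π = 1.0400 / 1.0320 − 1 = 0.00775.

0.78%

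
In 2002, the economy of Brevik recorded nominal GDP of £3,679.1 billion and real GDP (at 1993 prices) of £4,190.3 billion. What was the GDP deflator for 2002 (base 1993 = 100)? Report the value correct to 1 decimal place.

87.8

GDP deflator = (Nominal / Real) × 100 = 3679.1 / 4190.3 × 100 = 87.80.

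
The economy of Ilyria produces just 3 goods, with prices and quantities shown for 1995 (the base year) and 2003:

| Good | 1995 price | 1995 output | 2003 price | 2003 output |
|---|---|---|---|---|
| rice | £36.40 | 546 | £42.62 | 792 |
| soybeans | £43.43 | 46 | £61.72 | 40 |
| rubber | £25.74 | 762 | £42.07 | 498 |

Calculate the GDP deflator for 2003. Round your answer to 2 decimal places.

Nominal GDP 2003 = 42.62·792 + 61.72·40 + 42.07·498 = 57174.70.
Real GDP 2003 (at 1995 prices) = 36.40·792 + 43.43·40 + 25.74·498 = 43384.52.
Deflator = Nominal/Real × 100 = 57174.70/43384.52 × 100 = 131.786.

131.79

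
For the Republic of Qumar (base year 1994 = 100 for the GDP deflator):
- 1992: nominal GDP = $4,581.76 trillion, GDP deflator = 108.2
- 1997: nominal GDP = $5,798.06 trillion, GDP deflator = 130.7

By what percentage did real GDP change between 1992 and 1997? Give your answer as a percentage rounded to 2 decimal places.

Deflate each year: 1992 → 4581.76/1.082 = 4234.53; 1997 → 5798.06/1.307 = 4436.16.
So real GDP changed by 4436.16/4234.53 − 1 = 0.0476, i.e. 4.76%.

4.76%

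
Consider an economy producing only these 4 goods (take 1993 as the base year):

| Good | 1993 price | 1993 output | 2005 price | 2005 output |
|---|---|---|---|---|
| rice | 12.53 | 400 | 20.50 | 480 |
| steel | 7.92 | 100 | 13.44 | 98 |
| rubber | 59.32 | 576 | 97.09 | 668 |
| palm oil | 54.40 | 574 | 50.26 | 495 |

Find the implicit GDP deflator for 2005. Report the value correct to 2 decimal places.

Nominal GDP 2005 = 20.50·480 + 13.44·98 + 97.09·668 + 50.26·495 = 100891.94.
Real GDP 2005 (at 1993 prices) = 12.53·480 + 7.92·98 + 59.32·668 + 54.40·495 = 73344.32.
Deflator = Nominal/Real × 100 = 100891.94/73344.32 × 100 = 137.559.

137.56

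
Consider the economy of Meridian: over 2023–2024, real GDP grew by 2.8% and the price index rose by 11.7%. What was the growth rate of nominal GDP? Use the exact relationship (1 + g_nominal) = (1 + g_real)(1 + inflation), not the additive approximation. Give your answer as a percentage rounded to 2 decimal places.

14.83%

(1 + g_nom) = (1 + g_real)(1 + π) = 1.0280 × 1.1170 = 1.14828.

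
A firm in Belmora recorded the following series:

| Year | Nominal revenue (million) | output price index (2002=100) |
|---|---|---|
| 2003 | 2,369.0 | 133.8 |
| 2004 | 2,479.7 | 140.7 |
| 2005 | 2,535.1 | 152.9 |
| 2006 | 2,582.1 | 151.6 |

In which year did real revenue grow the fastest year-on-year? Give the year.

2006

2004: real = 2479.7/1.407 = 1762.40; growth vs 2003 (1770.55) = -0.46%.
2005: real = 2535.1/1.529 = 1658.01; growth vs 2004 (1762.40) = -5.92%.
2006: real = 2582.1/1.516 = 1703.23; growth vs 2005 (1658.01) = 2.73%.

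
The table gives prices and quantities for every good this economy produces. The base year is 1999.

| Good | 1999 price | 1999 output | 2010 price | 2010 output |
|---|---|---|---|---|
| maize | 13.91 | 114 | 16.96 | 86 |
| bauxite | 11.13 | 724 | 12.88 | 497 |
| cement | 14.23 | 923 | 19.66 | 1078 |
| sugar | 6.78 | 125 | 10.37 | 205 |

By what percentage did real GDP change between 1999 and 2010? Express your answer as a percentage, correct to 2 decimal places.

Real GDP 1999 = Nominal GDP 1999 = 13.91·114 + 11.13·724 + 14.23·923 + 6.78·125 = 23625.65.
Real GDP 2010 (at 1999 prices) = 13.91·86 + 11.13·497 + 14.23·1078 + 6.78·205 = 23457.71.
Real growth = 23457.71/23625.65 − 1 = -0.0071.

-0.71%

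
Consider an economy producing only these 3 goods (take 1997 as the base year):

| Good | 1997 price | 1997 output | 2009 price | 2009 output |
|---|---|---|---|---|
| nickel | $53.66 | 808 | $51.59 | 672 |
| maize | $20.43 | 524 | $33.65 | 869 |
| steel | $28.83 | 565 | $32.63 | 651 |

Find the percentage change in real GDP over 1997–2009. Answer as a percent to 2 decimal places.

3.17%

Real GDP 1997 = Nominal GDP 1997 = 53.66·808 + 20.43·524 + 28.83·565 = 70351.55.
Real GDP 2009 (at 1997 prices) = 53.66·672 + 20.43·869 + 28.83·651 = 72581.52.
Real growth = 72581.52/70351.55 − 1 = 0.0317.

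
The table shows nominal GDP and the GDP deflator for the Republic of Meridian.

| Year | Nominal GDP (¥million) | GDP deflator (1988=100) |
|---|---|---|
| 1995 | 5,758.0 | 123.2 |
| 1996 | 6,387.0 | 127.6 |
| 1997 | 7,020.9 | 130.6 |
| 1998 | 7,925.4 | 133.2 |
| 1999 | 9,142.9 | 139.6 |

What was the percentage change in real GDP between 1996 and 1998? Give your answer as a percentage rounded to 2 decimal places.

Real GDP 1996 = 6387.0/1.276 = 5005.49.
Real GDP 1998 = 7925.4/1.332 = 5950.00.
Change = 5950.00/5005.49 − 1 = 0.1887.

18.87%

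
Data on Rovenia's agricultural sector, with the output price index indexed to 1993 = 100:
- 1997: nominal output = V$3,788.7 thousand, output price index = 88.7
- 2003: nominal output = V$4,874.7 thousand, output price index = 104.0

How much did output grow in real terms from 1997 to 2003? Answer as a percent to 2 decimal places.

Real output 1997 = 3788.7 / 0.887 = 4271.36.
Real output 2003 = 4874.7 / 1.040 = 4687.21.
Real growth = 4687.21 / 4271.36 − 1 = 0.0974.

9.74%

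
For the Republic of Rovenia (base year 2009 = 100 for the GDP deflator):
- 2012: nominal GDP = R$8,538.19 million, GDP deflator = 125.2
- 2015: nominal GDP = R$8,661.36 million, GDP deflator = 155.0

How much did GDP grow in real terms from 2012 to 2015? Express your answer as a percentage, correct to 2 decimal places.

Real GDP 2012 = 8538.19 / 1.252 = 6819.64.
Real GDP 2015 = 8661.36 / 1.550 = 5587.97.
Real growth = 5587.97 / 6819.64 − 1 = -0.1806.

-18.06%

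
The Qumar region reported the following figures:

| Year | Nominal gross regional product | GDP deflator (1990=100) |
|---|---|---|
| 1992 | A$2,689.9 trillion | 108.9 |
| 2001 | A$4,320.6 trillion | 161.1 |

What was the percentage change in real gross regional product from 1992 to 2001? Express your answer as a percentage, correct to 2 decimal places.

8.58%

Deflate each year: 1992 → 2689.9/1.089 = 2470.06; 2001 → 4320.6/1.611 = 2681.94.
So real gross regional product changed by 2681.94/2470.06 − 1 = 0.0858, i.e. 8.58%.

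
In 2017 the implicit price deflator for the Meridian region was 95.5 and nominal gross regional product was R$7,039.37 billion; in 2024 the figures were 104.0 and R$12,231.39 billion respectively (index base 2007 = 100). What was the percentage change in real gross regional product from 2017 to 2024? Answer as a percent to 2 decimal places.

59.56%

Deflate each year: 2017 → 7039.37/0.955 = 7371.07; 2024 → 12231.39/1.040 = 11760.95.
So real gross regional product changed by 11760.95/7371.07 − 1 = 0.5956, i.e. 59.56%.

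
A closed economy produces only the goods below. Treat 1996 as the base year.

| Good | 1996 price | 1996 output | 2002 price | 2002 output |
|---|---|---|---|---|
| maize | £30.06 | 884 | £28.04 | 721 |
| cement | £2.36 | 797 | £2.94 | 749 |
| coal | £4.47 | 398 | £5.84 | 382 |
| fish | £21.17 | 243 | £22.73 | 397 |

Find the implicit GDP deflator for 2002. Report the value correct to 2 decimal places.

Nominal GDP 2002 = 28.04·721 + 2.94·749 + 5.84·382 + 22.73·397 = 33673.59.
Real GDP 2002 (at 1996 prices) = 30.06·721 + 2.36·749 + 4.47·382 + 21.17·397 = 33552.93.
Deflator = Nominal/Real × 100 = 33673.59/33552.93 × 100 = 100.360.

100.36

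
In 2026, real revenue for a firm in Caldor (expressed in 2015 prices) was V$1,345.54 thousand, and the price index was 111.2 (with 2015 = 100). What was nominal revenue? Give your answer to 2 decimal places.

V$1,496.24 thousand

Nominal revenue = Real × (price index/100) = 1345.54 × 1.112 = 1496.24.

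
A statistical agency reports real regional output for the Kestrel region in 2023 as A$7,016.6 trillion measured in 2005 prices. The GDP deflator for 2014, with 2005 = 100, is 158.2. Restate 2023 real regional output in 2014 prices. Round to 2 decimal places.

A$11,100.26 trillion

Real regional output in 2014 prices = Real regional output in 2005 prices × (P_2014/P_2005) = 7016.6 × 1.582 = 11100.26.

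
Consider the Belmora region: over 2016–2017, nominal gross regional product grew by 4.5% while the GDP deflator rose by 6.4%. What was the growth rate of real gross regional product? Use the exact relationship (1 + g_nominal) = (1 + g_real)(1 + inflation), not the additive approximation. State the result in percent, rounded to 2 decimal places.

(1 + g_nom) = (1 + g_real)(1 + π), so g_real = 1.0450 / 1.0640 − 1 = -0.01786.

-1.79%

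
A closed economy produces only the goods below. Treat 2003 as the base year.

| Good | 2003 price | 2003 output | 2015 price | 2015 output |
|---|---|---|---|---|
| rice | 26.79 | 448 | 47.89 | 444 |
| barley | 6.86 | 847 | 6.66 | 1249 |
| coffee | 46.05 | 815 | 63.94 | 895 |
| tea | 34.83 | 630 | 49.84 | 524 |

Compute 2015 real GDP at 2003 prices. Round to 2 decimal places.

79928.57

Real GDP 2015 = Σ (p_2003 × q_2015) = 26.79·444 + 6.86·1249 + 46.05·895 + 34.83·524 = 79928.57.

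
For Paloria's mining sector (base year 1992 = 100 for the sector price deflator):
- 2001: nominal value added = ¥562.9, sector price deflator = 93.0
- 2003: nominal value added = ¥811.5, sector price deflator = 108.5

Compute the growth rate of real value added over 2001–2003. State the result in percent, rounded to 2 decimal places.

Deflate each year: 2001 → 562.9/0.930 = 605.27; 2003 → 811.5/1.085 = 747.93.
So real value added changed by 747.93/605.27 − 1 = 0.2357, i.e. 23.57%.

23.57%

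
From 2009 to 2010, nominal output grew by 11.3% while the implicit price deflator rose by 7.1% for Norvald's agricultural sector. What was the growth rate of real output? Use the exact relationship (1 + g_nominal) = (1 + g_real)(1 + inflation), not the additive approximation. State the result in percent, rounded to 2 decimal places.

3.92%

(1 + g_nom) = (1 + g_real)(1 + π), so g_real = 1.1130 / 1.0710 − 1 = 0.03922.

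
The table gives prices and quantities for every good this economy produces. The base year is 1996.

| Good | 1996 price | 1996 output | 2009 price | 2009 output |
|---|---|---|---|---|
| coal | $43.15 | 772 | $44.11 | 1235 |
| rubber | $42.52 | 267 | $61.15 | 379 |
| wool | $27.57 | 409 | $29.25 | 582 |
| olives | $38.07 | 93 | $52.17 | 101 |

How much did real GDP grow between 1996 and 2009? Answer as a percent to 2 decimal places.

Real GDP 1996 = Nominal GDP 1996 = 43.15·772 + 42.52·267 + 27.57·409 + 38.07·93 = 59481.28.
Real GDP 2009 (at 1996 prices) = 43.15·1235 + 42.52·379 + 27.57·582 + 38.07·101 = 89296.14.
Real growth = 89296.14/59481.28 − 1 = 0.5012.

50.12%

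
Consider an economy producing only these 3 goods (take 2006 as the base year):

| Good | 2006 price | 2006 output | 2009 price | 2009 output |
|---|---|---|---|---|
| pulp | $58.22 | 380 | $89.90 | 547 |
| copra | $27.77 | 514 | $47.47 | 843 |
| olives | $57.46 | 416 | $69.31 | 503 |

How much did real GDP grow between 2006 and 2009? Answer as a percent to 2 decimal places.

Real GDP 2006 = Nominal GDP 2006 = 58.22·380 + 27.77·514 + 57.46·416 = 60300.74.
Real GDP 2009 (at 2006 prices) = 58.22·547 + 27.77·843 + 57.46·503 = 84158.83.
Real growth = 84158.83/60300.74 − 1 = 0.3957.

39.57%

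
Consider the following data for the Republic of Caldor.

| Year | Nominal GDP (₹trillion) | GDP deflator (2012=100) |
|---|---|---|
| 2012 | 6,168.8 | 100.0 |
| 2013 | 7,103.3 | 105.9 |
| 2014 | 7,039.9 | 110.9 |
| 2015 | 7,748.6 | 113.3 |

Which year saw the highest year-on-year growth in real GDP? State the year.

2013

2013: real = 7103.3/1.059 = 6707.55; growth vs 2012 (6168.80) = 8.73%.
2014: real = 7039.9/1.109 = 6347.97; growth vs 2013 (6707.55) = -5.36%.
2015: real = 7748.6/1.133 = 6839.01; growth vs 2014 (6347.97) = 7.74%.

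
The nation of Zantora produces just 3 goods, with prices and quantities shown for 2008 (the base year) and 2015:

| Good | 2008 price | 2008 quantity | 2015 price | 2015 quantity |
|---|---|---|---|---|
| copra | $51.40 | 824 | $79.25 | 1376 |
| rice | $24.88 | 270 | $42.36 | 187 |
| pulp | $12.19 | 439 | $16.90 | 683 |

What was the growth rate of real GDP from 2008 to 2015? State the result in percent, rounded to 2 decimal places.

Real GDP 2008 = Nominal GDP 2008 = 51.40·824 + 24.88·270 + 12.19·439 = 54422.61.
Real GDP 2015 (at 2008 prices) = 51.40·1376 + 24.88·187 + 12.19·683 = 83704.73.
Real growth = 83704.73/54422.61 − 1 = 0.5381.

53.81%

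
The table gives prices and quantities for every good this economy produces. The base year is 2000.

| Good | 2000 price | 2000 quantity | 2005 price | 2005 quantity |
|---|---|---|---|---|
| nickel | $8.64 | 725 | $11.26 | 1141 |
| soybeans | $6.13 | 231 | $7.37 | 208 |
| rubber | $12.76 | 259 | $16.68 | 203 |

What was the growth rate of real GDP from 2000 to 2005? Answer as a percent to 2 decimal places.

Real GDP 2000 = Nominal GDP 2000 = 8.64·725 + 6.13·231 + 12.76·259 = 10984.87.
Real GDP 2005 (at 2000 prices) = 8.64·1141 + 6.13·208 + 12.76·203 = 13723.56.
Real growth = 13723.56/10984.87 − 1 = 0.2493.

24.93%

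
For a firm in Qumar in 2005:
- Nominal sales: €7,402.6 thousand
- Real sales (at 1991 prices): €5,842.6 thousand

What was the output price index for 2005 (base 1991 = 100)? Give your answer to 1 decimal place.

126.7

output price index = (Nominal / Real) × 100 = 7402.6 / 5842.6 × 100 = 126.70.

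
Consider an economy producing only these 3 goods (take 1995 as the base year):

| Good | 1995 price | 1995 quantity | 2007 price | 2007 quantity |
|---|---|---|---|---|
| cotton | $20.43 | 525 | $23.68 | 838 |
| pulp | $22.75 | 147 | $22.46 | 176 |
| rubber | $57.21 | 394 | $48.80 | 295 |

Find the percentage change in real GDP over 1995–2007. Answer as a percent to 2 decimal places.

Real GDP 1995 = Nominal GDP 1995 = 20.43·525 + 22.75·147 + 57.21·394 = 36610.74.
Real GDP 2007 (at 1995 prices) = 20.43·838 + 22.75·176 + 57.21·295 = 38001.29.
Real growth = 38001.29/36610.74 − 1 = 0.0380.

3.80%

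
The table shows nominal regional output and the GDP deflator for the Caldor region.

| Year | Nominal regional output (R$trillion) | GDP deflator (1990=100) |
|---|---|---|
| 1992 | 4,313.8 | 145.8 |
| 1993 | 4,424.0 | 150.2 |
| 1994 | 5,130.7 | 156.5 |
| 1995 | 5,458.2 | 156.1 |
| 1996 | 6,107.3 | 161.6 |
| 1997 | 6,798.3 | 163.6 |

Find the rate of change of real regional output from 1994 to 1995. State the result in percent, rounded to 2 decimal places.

6.66%

Real regional output 1994 = 5130.7/1.565 = 3278.40.
Real regional output 1995 = 5458.2/1.561 = 3496.60.
Change = 3496.60/3278.40 − 1 = 0.0666.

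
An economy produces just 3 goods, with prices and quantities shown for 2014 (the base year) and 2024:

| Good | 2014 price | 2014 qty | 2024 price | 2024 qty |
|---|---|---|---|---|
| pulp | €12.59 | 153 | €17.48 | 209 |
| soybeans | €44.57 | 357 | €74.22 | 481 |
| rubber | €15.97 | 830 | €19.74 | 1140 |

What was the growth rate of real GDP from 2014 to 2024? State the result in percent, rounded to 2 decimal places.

Real GDP 2014 = Nominal GDP 2014 = 12.59·153 + 44.57·357 + 15.97·830 = 31092.86.
Real GDP 2024 (at 2014 prices) = 12.59·209 + 44.57·481 + 15.97·1140 = 42275.28.
Real growth = 42275.28/31092.86 − 1 = 0.3596.

35.96%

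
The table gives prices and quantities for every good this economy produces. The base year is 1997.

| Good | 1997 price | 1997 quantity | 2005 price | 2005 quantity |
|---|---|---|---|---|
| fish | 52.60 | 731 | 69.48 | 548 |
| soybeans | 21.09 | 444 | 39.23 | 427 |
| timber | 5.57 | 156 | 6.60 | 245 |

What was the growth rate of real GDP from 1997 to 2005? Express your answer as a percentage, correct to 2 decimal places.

Real GDP 1997 = Nominal GDP 1997 = 52.60·731 + 21.09·444 + 5.57·156 = 48683.48.
Real GDP 2005 (at 1997 prices) = 52.60·548 + 21.09·427 + 5.57·245 = 39194.88.
Real growth = 39194.88/48683.48 − 1 = -0.1949.

-19.49%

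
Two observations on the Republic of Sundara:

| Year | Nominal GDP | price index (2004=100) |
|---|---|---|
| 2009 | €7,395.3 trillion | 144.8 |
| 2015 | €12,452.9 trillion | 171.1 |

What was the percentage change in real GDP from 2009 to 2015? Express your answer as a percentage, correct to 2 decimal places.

42.51%

Real GDP 2009 = 7395.3 / 1.448 = 5107.25.
Real GDP 2015 = 12452.9 / 1.711 = 7278.14.
Real growth = 7278.14 / 5107.25 − 1 = 0.4251.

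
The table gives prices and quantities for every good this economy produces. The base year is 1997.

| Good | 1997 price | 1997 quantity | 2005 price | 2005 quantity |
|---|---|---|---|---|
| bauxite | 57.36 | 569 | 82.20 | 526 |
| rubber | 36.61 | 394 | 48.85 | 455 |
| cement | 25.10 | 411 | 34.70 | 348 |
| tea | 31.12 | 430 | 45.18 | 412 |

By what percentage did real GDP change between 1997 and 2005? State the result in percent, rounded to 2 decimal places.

Real GDP 1997 = Nominal GDP 1997 = 57.36·569 + 36.61·394 + 25.10·411 + 31.12·430 = 70759.88.
Real GDP 2005 (at 1997 prices) = 57.36·526 + 36.61·455 + 25.10·348 + 31.12·412 = 68385.15.
Real growth = 68385.15/70759.88 − 1 = -0.0336.

-3.36%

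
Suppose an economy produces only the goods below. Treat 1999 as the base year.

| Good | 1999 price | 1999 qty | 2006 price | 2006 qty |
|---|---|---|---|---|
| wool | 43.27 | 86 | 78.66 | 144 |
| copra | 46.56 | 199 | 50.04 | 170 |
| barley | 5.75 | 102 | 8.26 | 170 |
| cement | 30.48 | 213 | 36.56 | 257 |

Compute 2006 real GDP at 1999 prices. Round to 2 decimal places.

Real GDP 2006 = Σ (p_1999 × q_2006) = 43.27·144 + 46.56·170 + 5.75·170 + 30.48·257 = 22956.94.

22956.94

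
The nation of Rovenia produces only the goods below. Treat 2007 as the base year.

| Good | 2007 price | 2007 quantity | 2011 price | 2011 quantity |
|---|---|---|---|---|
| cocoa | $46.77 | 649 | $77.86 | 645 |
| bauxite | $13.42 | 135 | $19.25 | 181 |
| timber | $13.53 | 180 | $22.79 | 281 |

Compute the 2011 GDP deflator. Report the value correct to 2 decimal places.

165.14

Nominal GDP 2011 = 77.86·645 + 19.25·181 + 22.79·281 = 60107.94.
Real GDP 2011 (at 2007 prices) = 46.77·645 + 13.42·181 + 13.53·281 = 36397.60.
Deflator = Nominal/Real × 100 = 60107.94/36397.60 × 100 = 165.143.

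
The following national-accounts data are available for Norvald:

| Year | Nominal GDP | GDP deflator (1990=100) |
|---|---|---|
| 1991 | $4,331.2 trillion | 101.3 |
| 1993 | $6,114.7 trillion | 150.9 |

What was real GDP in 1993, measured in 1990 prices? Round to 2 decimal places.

Real GDP = Nominal / (GDP deflator/100) = 6114.7 / 1.509 = 4052.15.

$4,052.15 trillion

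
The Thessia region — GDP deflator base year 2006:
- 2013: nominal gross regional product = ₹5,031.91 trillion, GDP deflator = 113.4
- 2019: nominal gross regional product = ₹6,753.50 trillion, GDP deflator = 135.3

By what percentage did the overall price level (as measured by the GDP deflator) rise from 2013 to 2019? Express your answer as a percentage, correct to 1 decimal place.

19.3%

Price-level change = 135.3 / 113.4 − 1 = 0.1931.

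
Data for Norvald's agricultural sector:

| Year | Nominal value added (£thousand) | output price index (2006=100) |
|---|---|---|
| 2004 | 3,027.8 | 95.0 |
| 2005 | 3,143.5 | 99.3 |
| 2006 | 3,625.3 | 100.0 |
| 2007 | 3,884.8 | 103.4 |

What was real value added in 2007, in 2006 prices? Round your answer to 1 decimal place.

£3,757.1 thousand

Real value added 2007 = 3884.8 / 1.034 = 3757.06.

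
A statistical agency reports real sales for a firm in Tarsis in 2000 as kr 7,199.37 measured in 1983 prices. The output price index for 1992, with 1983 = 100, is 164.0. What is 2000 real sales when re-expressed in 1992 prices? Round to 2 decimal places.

Real sales in 1992 prices = Real sales in 1983 prices × (P_1992/P_1983) = 7199.37 × 1.640 = 11806.97.

kr 11,806.97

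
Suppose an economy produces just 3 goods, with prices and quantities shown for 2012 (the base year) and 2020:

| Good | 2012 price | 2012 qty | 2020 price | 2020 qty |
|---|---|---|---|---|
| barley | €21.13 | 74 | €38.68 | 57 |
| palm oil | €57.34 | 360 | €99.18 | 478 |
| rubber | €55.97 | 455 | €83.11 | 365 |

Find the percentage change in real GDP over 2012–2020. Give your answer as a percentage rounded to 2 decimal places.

Real GDP 2012 = Nominal GDP 2012 = 21.13·74 + 57.34·360 + 55.97·455 = 47672.37.
Real GDP 2020 (at 2012 prices) = 21.13·57 + 57.34·478 + 55.97·365 = 49041.98.
Real growth = 49041.98/47672.37 − 1 = 0.0287.

2.87%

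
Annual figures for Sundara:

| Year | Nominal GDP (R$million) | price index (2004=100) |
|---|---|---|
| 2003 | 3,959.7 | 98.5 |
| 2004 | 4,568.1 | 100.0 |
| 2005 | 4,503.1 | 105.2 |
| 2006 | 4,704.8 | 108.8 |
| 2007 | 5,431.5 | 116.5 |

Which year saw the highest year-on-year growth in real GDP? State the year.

2004: real = 4568.1/1.000 = 4568.10; growth vs 2003 (4020.00) = 13.63%.
2005: real = 4503.1/1.052 = 4280.51; growth vs 2004 (4568.10) = -6.30%.
2006: real = 4704.8/1.088 = 4324.26; growth vs 2005 (4280.51) = 1.02%.
2007: real = 5431.5/1.165 = 4662.23; growth vs 2006 (4324.26) = 7.82%.

2004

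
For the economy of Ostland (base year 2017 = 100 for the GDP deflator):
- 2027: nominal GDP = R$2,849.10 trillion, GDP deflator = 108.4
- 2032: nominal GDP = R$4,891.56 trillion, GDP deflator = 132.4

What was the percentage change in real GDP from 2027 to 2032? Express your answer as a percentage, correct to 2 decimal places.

40.57%

Deflate each year: 2027 → 2849.10/1.084 = 2628.32; 2032 → 4891.56/1.324 = 3694.53.
So real GDP changed by 3694.53/2628.32 − 1 = 0.4057, i.e. 40.57%.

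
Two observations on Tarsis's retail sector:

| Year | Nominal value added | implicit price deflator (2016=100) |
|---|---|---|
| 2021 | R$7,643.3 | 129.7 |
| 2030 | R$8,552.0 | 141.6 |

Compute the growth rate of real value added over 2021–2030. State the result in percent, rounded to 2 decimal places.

2.49%

Deflate each year: 2021 → 7643.3/1.297 = 5893.06; 2030 → 8552.0/1.416 = 6039.55.
So real value added changed by 6039.55/5893.06 − 1 = 0.0249, i.e. 2.49%.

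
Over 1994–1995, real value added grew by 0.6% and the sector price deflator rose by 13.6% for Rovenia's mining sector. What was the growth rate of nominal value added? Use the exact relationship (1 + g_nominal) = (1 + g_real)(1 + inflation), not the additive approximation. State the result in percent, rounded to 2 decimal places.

14.28%

(1 + g_nom) = (1 + g_real)(1 + π) = 1.0060 × 1.1360 = 1.14282.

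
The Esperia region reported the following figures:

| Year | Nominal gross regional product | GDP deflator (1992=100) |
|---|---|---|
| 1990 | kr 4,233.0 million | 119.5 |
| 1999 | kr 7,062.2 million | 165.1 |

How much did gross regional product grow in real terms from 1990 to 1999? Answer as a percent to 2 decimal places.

Real gross regional product 1990 = 4233.0 / 1.195 = 3542.26.
Real gross regional product 1999 = 7062.2 / 1.651 = 4277.53.
Real growth = 4277.53 / 3542.26 − 1 = 0.2076.

20.76%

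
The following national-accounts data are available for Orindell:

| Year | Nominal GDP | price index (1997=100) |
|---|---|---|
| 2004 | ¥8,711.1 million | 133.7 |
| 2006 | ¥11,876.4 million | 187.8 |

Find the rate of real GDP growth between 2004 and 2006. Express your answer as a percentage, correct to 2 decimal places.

Real GDP 2004 = 8711.1 / 1.337 = 6515.41.
Real GDP 2006 = 11876.4 / 1.878 = 6323.96.
Real growth = 6323.96 / 6515.41 − 1 = -0.0294.

-2.94%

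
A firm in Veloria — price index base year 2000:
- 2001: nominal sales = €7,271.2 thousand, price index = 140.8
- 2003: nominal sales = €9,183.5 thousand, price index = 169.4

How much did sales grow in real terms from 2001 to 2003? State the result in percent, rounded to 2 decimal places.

Real sales 2001 = 7271.2 / 1.408 = 5164.20.
Real sales 2003 = 9183.5 / 1.694 = 5421.19.
Real growth = 5421.19 / 5164.20 − 1 = 0.0498.

4.98%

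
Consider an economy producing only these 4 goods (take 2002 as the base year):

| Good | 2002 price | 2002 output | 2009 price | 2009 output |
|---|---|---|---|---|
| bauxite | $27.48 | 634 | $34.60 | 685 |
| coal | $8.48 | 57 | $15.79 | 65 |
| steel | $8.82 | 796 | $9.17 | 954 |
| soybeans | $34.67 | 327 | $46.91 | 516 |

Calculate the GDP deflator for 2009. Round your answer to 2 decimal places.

126.27

Nominal GDP 2009 = 34.60·685 + 15.79·65 + 9.17·954 + 46.91·516 = 57681.09.
Real GDP 2009 (at 2002 prices) = 27.48·685 + 8.48·65 + 8.82·954 + 34.67·516 = 45679.00.
Deflator = Nominal/Real × 100 = 57681.09/45679.00 × 100 = 126.275.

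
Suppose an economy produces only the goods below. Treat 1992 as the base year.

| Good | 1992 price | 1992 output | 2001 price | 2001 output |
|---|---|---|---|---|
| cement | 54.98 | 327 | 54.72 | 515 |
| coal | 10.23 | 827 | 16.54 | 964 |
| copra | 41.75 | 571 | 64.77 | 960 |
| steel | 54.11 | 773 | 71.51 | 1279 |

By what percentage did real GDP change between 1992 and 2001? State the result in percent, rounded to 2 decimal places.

60.10%

Real GDP 1992 = Nominal GDP 1992 = 54.98·327 + 10.23·827 + 41.75·571 + 54.11·773 = 92104.95.
Real GDP 2001 (at 1992 prices) = 54.98·515 + 10.23·964 + 41.75·960 + 54.11·1279 = 147463.11.
Real growth = 147463.11/92104.95 − 1 = 0.6010.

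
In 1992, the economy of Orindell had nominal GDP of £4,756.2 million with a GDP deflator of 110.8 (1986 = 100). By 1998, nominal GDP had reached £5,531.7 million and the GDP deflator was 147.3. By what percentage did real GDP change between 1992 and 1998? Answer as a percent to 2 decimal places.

Deflate each year: 1992 → 4756.2/1.108 = 4292.60; 1998 → 5531.7/1.473 = 3755.40.
So real GDP changed by 3755.40/4292.60 − 1 = -0.1251, i.e. -12.51%.

-12.51%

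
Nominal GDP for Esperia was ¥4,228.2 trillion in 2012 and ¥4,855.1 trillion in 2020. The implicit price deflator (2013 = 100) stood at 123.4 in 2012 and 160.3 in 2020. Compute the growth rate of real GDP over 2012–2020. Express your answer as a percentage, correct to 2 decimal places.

-11.61%

Real GDP 2012 = 4228.2 / 1.234 = 3426.42.
Real GDP 2020 = 4855.1 / 1.603 = 3028.76.
Real growth = 3028.76 / 3426.42 − 1 = -0.1161.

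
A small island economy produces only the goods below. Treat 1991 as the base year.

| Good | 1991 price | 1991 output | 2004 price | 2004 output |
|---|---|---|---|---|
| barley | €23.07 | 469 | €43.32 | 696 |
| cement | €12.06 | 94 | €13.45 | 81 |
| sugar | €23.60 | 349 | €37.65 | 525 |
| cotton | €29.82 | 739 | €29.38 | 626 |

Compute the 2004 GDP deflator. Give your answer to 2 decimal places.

144.31

Nominal GDP 2004 = 43.32·696 + 13.45·81 + 37.65·525 + 29.38·626 = 69398.30.
Real GDP 2004 (at 1991 prices) = 23.07·696 + 12.06·81 + 23.60·525 + 29.82·626 = 48090.90.
Deflator = Nominal/Real × 100 = 69398.30/48090.90 × 100 = 144.307.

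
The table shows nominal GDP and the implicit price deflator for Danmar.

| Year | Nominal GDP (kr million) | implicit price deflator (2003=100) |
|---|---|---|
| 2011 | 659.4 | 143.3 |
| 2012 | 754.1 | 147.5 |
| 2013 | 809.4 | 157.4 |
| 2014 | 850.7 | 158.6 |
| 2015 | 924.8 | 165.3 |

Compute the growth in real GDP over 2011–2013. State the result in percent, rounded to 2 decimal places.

11.75%

Real GDP 2011 = 659.4/1.433 = 460.15.
Real GDP 2013 = 809.4/1.574 = 514.23.
Change = 514.23/460.15 − 1 = 0.1175.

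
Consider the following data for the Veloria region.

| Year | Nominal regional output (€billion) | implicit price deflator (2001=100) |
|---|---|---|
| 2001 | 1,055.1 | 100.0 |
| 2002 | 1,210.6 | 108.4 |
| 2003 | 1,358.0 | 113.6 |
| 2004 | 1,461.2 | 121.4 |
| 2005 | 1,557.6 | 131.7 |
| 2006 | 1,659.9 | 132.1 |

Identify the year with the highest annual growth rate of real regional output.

2002: real = 1210.6/1.084 = 1116.79; growth vs 2001 (1055.10) = 5.85%.
2003: real = 1358.0/1.136 = 1195.42; growth vs 2002 (1116.79) = 7.04%.
2004: real = 1461.2/1.214 = 1203.62; growth vs 2003 (1195.42) = 0.69%.
2005: real = 1557.6/1.317 = 1182.69; growth vs 2004 (1203.62) = -1.74%.
2006: real = 1659.9/1.321 = 1256.55; growth vs 2005 (1182.69) = 6.25%.

2003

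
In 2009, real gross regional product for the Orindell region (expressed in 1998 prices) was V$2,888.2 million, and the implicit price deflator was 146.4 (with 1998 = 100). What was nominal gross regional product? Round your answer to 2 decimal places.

V$4,228.32 million

Nominal gross regional product = Real × (implicit price deflator/100) = 2888.2 × 1.464 = 4228.32.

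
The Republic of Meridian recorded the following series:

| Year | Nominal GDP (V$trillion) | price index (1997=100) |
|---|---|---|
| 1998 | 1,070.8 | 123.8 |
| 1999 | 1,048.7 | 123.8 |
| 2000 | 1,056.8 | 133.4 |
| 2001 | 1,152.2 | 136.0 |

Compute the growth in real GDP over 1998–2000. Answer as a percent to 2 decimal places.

Real GDP 1998 = 1070.8/1.238 = 864.94.
Real GDP 2000 = 1056.8/1.334 = 792.20.
Change = 792.20/864.94 − 1 = -0.0841.

-8.41%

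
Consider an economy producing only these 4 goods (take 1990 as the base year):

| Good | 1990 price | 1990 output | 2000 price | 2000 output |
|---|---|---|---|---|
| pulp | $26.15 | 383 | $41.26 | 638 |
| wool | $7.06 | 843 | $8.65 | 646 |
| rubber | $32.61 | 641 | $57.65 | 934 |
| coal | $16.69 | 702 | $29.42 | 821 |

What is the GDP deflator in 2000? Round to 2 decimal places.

Nominal GDP 2000 = 41.26·638 + 8.65·646 + 57.65·934 + 29.42·821 = 109910.70.
Real GDP 2000 (at 1990 prices) = 26.15·638 + 7.06·646 + 32.61·934 + 16.69·821 = 65404.69.
Deflator = Nominal/Real × 100 = 109910.70/65404.69 × 100 = 168.047.

168.05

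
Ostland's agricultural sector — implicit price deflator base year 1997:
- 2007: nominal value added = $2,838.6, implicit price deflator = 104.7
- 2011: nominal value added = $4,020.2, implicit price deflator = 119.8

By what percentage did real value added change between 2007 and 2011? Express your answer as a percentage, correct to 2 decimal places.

Real value added 2007 = 2838.6 / 1.047 = 2711.17.
Real value added 2011 = 4020.2 / 1.198 = 3355.76.
Real growth = 3355.76 / 2711.17 − 1 = 0.2378.

23.78%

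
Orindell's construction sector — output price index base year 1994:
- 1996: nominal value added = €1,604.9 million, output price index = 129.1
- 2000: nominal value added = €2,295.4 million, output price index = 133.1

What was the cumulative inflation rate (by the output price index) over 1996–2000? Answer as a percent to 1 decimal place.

Price-level change = 133.1 / 129.1 − 1 = 0.0310.

3.1%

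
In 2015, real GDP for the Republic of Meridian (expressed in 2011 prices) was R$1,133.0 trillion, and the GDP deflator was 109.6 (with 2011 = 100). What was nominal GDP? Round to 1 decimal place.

R$1,241.8 trillion

Nominal GDP = Real × (GDP deflator/100) = 1133.0 × 1.096 = 1241.77.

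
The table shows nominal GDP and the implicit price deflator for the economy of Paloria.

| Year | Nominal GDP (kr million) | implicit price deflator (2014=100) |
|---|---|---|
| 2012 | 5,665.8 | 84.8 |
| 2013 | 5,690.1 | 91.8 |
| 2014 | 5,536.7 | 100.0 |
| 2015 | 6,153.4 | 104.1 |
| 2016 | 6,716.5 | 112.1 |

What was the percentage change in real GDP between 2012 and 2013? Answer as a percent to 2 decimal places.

-7.23%

Real GDP 2012 = 5665.8/0.848 = 6681.37.
Real GDP 2013 = 5690.1/0.918 = 6198.37.
Change = 6198.37/6681.37 − 1 = -0.0723.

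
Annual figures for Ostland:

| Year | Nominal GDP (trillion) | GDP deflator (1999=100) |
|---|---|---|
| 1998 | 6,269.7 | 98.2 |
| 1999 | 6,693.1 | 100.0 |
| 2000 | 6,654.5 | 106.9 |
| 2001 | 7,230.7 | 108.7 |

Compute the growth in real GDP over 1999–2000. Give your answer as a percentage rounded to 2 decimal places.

Real GDP 1999 = 6693.1/1.000 = 6693.10.
Real GDP 2000 = 6654.5/1.069 = 6224.98.
Change = 6224.98/6693.10 − 1 = -0.0699.

-6.99%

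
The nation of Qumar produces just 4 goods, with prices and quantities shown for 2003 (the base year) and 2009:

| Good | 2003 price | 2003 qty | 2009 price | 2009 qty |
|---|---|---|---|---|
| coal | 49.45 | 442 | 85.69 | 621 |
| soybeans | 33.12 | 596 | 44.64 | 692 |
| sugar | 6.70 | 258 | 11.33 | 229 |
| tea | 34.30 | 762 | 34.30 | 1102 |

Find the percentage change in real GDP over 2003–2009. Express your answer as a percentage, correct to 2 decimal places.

33.83%

Real GDP 2003 = Nominal GDP 2003 = 49.45·442 + 33.12·596 + 6.70·258 + 34.30·762 = 69461.62.
Real GDP 2009 (at 2003 prices) = 49.45·621 + 33.12·692 + 6.70·229 + 34.30·1102 = 92960.39.
Real growth = 92960.39/69461.62 − 1 = 0.3383.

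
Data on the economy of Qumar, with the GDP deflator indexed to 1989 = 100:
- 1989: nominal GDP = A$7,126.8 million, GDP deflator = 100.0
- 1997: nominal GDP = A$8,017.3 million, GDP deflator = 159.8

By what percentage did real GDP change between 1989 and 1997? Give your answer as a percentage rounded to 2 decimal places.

-29.60%

Real GDP 1989 = 7126.8 / 1.000 = 7126.80.
Real GDP 1997 = 8017.3 / 1.598 = 5017.08.
Real growth = 5017.08 / 7126.80 − 1 = -0.2960.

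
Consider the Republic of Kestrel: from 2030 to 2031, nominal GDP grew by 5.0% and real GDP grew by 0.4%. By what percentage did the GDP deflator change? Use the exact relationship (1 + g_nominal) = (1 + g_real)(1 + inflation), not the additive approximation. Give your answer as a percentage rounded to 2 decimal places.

4.58%

(1 + g_nom) = (1 + g_real)(1 + π), so π = 1.0500 / 1.0040 − 1 = 0.04582.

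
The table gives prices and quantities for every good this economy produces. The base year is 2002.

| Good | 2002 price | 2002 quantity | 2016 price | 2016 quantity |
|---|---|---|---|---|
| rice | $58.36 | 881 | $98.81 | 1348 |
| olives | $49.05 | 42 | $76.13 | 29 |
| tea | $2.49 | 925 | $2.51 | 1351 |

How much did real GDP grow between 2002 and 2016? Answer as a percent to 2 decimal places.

49.62%

Real GDP 2002 = Nominal GDP 2002 = 58.36·881 + 49.05·42 + 2.49·925 = 55778.51.
Real GDP 2016 (at 2002 prices) = 58.36·1348 + 49.05·29 + 2.49·1351 = 83455.72.
Real growth = 83455.72/55778.51 − 1 = 0.4962.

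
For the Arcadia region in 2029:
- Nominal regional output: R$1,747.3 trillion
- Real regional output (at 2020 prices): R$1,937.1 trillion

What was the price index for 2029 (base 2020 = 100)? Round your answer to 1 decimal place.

90.2

price index = (Nominal / Real) × 100 = 1747.3 / 1937.1 × 100 = 90.20.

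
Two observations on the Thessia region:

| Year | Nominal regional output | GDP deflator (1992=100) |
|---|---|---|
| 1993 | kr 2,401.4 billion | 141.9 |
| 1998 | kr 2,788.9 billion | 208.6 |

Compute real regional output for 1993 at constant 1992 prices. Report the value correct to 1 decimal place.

kr 1,692.3 billion

Real regional output = Nominal / (GDP deflator/100) = 2401.4 / 1.419 = 1692.32.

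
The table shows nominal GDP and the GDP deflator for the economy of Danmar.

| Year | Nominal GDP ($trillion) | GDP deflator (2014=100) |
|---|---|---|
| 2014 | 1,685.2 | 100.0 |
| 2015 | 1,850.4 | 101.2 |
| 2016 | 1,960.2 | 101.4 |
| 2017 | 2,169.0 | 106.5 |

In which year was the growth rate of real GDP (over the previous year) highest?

2015

2015: real = 1850.4/1.012 = 1828.46; growth vs 2014 (1685.20) = 8.50%.
2016: real = 1960.2/1.014 = 1933.14; growth vs 2015 (1828.46) = 5.73%.
2017: real = 2169.0/1.065 = 2036.62; growth vs 2016 (1933.14) = 5.35%.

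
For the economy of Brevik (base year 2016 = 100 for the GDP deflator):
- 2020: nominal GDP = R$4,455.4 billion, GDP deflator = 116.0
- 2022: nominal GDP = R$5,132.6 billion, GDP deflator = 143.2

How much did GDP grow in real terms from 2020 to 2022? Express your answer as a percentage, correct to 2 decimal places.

-6.68%

Real GDP 2020 = 4455.4 / 1.160 = 3840.86.
Real GDP 2022 = 5132.6 / 1.432 = 3584.22.
Real growth = 3584.22 / 3840.86 − 1 = -0.0668.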